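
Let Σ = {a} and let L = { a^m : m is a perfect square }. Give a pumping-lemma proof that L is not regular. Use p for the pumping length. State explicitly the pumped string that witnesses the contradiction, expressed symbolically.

a^{p²+k}

Assume L is regular. Let p be the pumping length given by the pumping lemma.
Take w = a^{p²} ∈ L with |w| = p² ≥ p.
By the pumping lemma, w = xyz with |xy| ≤ p and y is nonempty.
Then y = a^k for some k with 1 ≤ k ≤ p.
Pump with i = 2: xy^2z = a^{p²+k}. Since 1 ≤ k ≤ p, p² < p²+k ≤ p²+p < (p+1)², so p²+k lies strictly between consecutive squares and is not a perfect square. So xy^2z ∉ L.
Contradiction. Therefore L is not regular.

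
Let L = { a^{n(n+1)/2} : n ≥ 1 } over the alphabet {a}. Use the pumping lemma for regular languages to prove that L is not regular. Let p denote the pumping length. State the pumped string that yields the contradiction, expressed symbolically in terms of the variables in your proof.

a^{p(p+1)/2+k}

Assume L is regular. Let p be the pumping length given by the pumping lemma.
Take w = a^{p(p+1)/2} ∈ L with |w| = p(p+1)/2 ≥ p.
The pumping lemma gives a decomposition w = xyz where |xy| ≤ p and y is nonempty.
Then y = a^k for some k with 1 ≤ k ≤ p.
Pump with i = 2: xy^2z = a^{p(p+1)/2+k}. Since 1 ≤ k ≤ p, p(p+1)/2 < p(p+1)/2+k ≤ p(p+1)/2+p < (p+1)(p+2)/2, so p(p+1)/2+k is strictly between consecutive triangular numbers. So xy^2z ∉ L.
Contradiction. Therefore L is not regular.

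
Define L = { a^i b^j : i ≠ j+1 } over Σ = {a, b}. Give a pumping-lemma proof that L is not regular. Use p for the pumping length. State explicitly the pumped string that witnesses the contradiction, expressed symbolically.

a^{p+p!} b^{p+p!-1}

Assume L is regular; let p be its pumping constant.
Choose w = a^p b^{p+p!-1}. Since p ≠ (p+p!-1)+1 = p+p!, w ∈ L; and |w| ≥ p.
The pumping lemma gives a decomposition w = xyz where |xy| ≤ p and |y| ≥ 1.
Because |xy| ≤ p and w begins with p copies of a, we have y = a^k with 1 ≤ k ≤ p.
Since 1 ≤ k ≤ p, k divides p!; set t = 1 + p!/k. Then xy^t z has p + (p!/k)·k = p + p! copies of a. Now the a-count is p+p! and (b-count)+1 = (p+p!-1)+1 = p+p!, so i ≠ j+1 fails. So xy^t z = a^{p+p!} b^{p+p!-1} ∉ L.
Contradiction. Therefore L is not regular.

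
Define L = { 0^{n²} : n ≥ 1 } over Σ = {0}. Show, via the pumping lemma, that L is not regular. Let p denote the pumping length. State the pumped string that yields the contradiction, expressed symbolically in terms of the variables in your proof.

0^{p²+k}

Assume L is regular; let p be its pumping constant.
Take w = 0^{p²} ∈ L with |w| = p² ≥ p.
Write w = xyz as guaranteed by the lemma, with |xy| ≤ p and y is nonempty.
Then y = 0^k for some k with 1 ≤ k ≤ p.
Pump with i = 2: xy^2z = 0^{p²+k}. Since 1 ≤ k ≤ p, p² < p²+k ≤ p²+p < (p+1)², so p²+k lies strictly between consecutive squares and is not a perfect square. So xy^2z ∉ L.
This is a contradiction; hence L is not regular.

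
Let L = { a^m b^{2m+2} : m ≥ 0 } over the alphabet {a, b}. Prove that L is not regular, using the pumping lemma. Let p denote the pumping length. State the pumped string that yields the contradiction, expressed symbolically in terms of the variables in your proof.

a^{p+k} b^{2p+2}

Assume L is regular. Let p be the pumping length given by the pumping lemma.
Take w = a^p b^{2p+2}. Then w ∈ L and |w| = 3p+2 ≥ p.
Write w = xyz as guaranteed by the lemma, with |xy| ≤ p and |y| > 0.
The first p characters of w are a's, so xy (and hence y) consists only of a's. Write y = a^k, 1 ≤ k ≤ p.
Pump with i = 2: xy^2z = a^{p+k} b^{2p+2}. For this to lie in L we would need 2p+2 = 2(p+k)+2, which forces k = 0. But k ≥ 1, so xy^2z ∉ L.
This is a contradiction; hence L is not regular.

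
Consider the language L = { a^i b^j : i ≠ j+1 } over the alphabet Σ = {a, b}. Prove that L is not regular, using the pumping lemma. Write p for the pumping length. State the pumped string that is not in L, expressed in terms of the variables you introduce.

Suppose for contradiction that L is regular, and let p be the pumping length.
Choose w = a^p b^{p+p!-1}. Since p ≠ (p+p!-1)+1 = p+p!, w ∈ L; and |w| ≥ p.
Write w = xyz as guaranteed by the lemma, with |xy| ≤ p and y is nonempty.
Because |xy| ≤ p and w begins with p copies of a, we have y = a^k with 1 ≤ k ≤ p.
Since 1 ≤ k ≤ p, k divides p!; set t = 1 + p!/k. Then xy^t z has p + (p!/k)·k = p + p! copies of a. Now the a-count is p+p! and (b-count)+1 = (p+p!-1)+1 = p+p!, so i ≠ j+1 fails. So xy^t z = a^{p+p!} b^{p+p!-1} ∉ L.
This contradicts the pumping lemma, so L is not regular.

a^{p+p!} b^{p+p!-1}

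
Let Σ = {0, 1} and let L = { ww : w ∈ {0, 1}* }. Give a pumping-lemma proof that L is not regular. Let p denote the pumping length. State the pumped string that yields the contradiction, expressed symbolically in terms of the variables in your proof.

0^{p+k} 1^p 0^p 1^p

Assume L is regular; let p be its pumping constant.
Take w = 0^p 1^p 0^p 1^p = uu where u = 0^p1^p; then w ∈ L and |w| = 4p ≥ p.
The pumping lemma gives a decomposition w = xyz where |xy| ≤ p and y is nonempty.
Since the first p symbols of w are all 0's and |xy| ≤ p, y lies entirely in the leading 0-block: y = 0^k for some k with 1 ≤ k ≤ p.
Pump with i = 2: xy^2z = 0^{p+k} 1^p 0^p 1^p, of length 4p+k. Suppose this equals vv. The string starts with 0 and ends with 1, so v does too; thus the boundary between the two copies of v is a 1→0 transition. There is exactly one such transition, at position 2p+k, so |v| = 2p+k and |vv| = 4p+2k ≠ 4p+k since k ≥ 1. So xy^2z ∉ L.
This is a contradiction; hence L is not regular.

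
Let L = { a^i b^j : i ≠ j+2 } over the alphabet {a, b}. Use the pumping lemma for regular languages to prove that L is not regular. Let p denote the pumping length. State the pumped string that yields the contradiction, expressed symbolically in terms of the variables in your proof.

a^{p+p!} b^{p+p!-2}

Toward a contradiction, assume L is regular with pumping length p.
Choose w = a^p b^{p+p!-2}. Since p ≠ (p+p!-2)+2 = p+p!, w ∈ L; and |w| ≥ p.
By the pumping lemma, w = xyz with |xy| ≤ p and |y| > 0.
The first p characters of w are a's, so xy (and hence y) consists only of a's. Write y = a^k, 1 ≤ k ≤ p.
Since 1 ≤ k ≤ p, k divides p!; set t = 1 + p!/k. Then xy^t z has p + (p!/k)·k = p + p! copies of a. Now the a-count is p+p! and (b-count)+2 = (p+p!-2)+2 = p+p!, so i ≠ j+2 fails. So xy^t z = a^{p+p!} b^{p+p!-2} ∉ L.
This is a contradiction; hence L is not regular.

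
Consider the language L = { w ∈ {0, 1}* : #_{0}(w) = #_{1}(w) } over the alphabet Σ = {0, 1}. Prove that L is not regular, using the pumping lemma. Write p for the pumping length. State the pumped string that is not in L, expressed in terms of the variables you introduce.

Suppose for contradiction that L is regular, and let p be the pumping length.
Choose w = 0^p 1^p ∈ L with |w| = 2p ≥ p.
By the pumping lemma, w = xyz with |xy| ≤ p and y is nonempty.
The first p characters of w are 0's, so xy (and hence y) consists only of 0's. Write y = 0^k, 1 ≤ k ≤ p.
Pump with i = 2: xy^2z = 0^{p+k} 1^p has p+k occurrences of 0 but only p of 1. Since k ≥ 1 the counts differ, so xy^2z ∉ L.
This contradicts the pumping lemma, so L is not regular.

0^{p+k} 1^p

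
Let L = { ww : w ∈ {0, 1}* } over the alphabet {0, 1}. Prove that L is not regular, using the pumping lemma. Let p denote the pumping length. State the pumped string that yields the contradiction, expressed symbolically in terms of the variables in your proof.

0^{p+k} 1^p 0^p 1^p

Suppose for contradiction that L is regular, and let p be the pumping length.
Take w = 0^p 1^p 0^p 1^p = uu where u = 0^p1^p; then w ∈ L and |w| = 4p ≥ p.
Write w = xyz as guaranteed by the lemma, with |xy| ≤ p and |y| ≥ 1.
Because |xy| ≤ p and w begins with p copies of 0, we have y = 0^k with 1 ≤ k ≤ p.
Pump with i = 2: xy^2z = 0^{p+k} 1^p 0^p 1^p, of length 4p+k. Suppose this equals vv. The string starts with 0 and ends with 1, so v does too; thus the boundary between the two copies of v is a 1→0 transition. There is exactly one such transition, at position 2p+k, so |v| = 2p+k and |vv| = 4p+2k ≠ 4p+k since k ≥ 1. So xy^2z ∉ L.
This is a contradiction; hence L is not regular.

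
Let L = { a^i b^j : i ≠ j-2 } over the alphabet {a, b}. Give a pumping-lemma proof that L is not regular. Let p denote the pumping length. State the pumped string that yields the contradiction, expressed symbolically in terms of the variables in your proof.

a^{p+p!} b^{p+p!+2}

Assume L is regular. Let p be the pumping length given by the pumping lemma.
Choose w = a^p b^{p+p!+2}. Since p ≠ (p+p!+2)-2 = p+p!, w ∈ L; and |w| ≥ p.
The pumping lemma gives a decomposition w = xyz where |xy| ≤ p and y is nonempty.
Since the first p symbols of w are all a's and |xy| ≤ p, y lies entirely in the leading a-block: y = a^k for some k with 1 ≤ k ≤ p.
Since 1 ≤ k ≤ p, k divides p!; set t = 1 + p!/k. Then xy^t z has p + (p!/k)·k = p + p! copies of a. Now the a-count is p+p! and (b-count)-2 = (p+p!+2)-2 = p+p!, so i ≠ j-2 fails. So xy^t z = a^{p+p!} b^{p+p!+2} ∉ L.
This contradicts the pumping lemma, so L is not regular.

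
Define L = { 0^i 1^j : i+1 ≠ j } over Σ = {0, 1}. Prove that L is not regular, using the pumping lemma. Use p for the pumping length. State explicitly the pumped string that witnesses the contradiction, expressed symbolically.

Assume L is regular; let p be its pumping constant.
Choose w = 0^p 1^{p+p!+1}. Since p ≠ (p+p!+1)-1 = p+p!, w ∈ L; and |w| ≥ p.
By the pumping lemma, w = xyz with |xy| ≤ p and y is nonempty.
Because |xy| ≤ p and w begins with p copies of 0, we have y = 0^k with 1 ≤ k ≤ p.
Since 1 ≤ k ≤ p, k divides p!; set t = 1 + p!/k. Then xy^t z has p + (p!/k)·k = p + p! copies of 0. Now the 0-count is p+p! and (1-count)-1 = (p+p!+1)-1 = p+p!, so i+1 ≠ j fails. So xy^t z = 0^{p+p!} 1^{p+p!+1} ∉ L.
This is a contradiction; hence L is not regular.

0^{p+p!} 1^{p+p!+1}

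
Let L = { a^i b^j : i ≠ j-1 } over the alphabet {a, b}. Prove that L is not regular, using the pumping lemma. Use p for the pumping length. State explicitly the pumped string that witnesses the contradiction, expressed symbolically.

a^{p+p!} b^{p+p!+1}

Toward a contradiction, assume L is regular with pumping length p.
Choose w = a^p b^{p+p!+1}. Since p ≠ (p+p!+1)-1 = p+p!, w ∈ L; and |w| ≥ p.
By the pumping lemma, w = xyz with |xy| ≤ p and |y| > 0.
Since the first p symbols of w are all a's and |xy| ≤ p, y lies entirely in the leading a-block: y = a^k for some k with 1 ≤ k ≤ p.
Since 1 ≤ k ≤ p, k divides p!; set t = 1 + p!/k. Then xy^t z has p + (p!/k)·k = p + p! copies of a. Now the a-count is p+p! and (b-count)-1 = (p+p!+1)-1 = p+p!, so i ≠ j-1 fails. So xy^t z = a^{p+p!} b^{p+p!+1} ∉ L.
This contradicts the pumping lemma, so L is not regular.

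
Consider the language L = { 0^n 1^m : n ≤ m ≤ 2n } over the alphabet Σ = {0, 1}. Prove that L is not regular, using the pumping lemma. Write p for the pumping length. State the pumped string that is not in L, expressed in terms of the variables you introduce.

0^{p+k} 1^p

Assume L is regular; let p be its pumping constant.
Take w = 0^p 1^p ∈ L (since p ≤ p ≤ 2p), with |w| = 2p ≥ p.
Write w = xyz as guaranteed by the lemma, with |xy| ≤ p and |y| > 0.
The first p characters of w are 0's, so xy (and hence y) consists only of 0's. Write y = 0^k, 1 ≤ k ≤ p.
Pump with i = 2: xy^2z = 0^{p+k} 1^p. Now n = p+k > p = m, so the condition n ≤ m fails. Thus xy^2z ∉ L.
Contradiction. Therefore L is not regular.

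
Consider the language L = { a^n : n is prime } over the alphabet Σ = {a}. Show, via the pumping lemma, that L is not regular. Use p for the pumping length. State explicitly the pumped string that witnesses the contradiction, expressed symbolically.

Assume L is regular; let p be its pumping constant.
Let q be a prime with q ≥ p+2 (infinitely many primes exist), and take w = a^q ∈ L with |w| = q ≥ p.
The pumping lemma gives a decomposition w = xyz where |xy| ≤ p and |y| > 0.
Then y = a^k for some k with 1 ≤ k ≤ p.
Since 1 ≤ k ≤ p, |xz| = q-k. Pump with i = q+1: |xy^{q+1}z| = (q-k)+(q+1)k = q+qk = q(1+k), which is composite (both factors ≥ 2). So xy^{q+1}z = a^{q(1+k)} ∉ L.
Contradiction. Therefore L is not regular.

a^{q(1+k)}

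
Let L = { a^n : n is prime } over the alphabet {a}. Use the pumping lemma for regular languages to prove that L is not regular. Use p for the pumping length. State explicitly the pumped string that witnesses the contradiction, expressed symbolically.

Toward a contradiction, assume L is regular with pumping length p.
Let q be a prime with q ≥ p+2 (infinitely many primes exist), and take w = a^q ∈ L with |w| = q ≥ p.
The pumping lemma gives a decomposition w = xyz where |xy| ≤ p and |y| ≥ 1.
Then y = a^k for some k with 1 ≤ k ≤ p.
Since 1 ≤ k ≤ p, |xz| = q-k. Pump with i = q+1: |xy^{q+1}z| = (q-k)+(q+1)k = q+qk = q(1+k), which is composite (both factors ≥ 2). So xy^{q+1}z = a^{q(1+k)} ∉ L.
Contradiction. Therefore L is not regular.

a^{q(1+k)}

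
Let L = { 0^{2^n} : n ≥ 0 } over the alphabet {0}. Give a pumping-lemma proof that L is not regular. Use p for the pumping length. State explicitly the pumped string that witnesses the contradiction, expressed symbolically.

0^{2^p+k}

Assume L is regular. Let p be the pumping length given by the pumping lemma.
Take w = 0^{2^p} ∈ L with |w| = 2^p ≥ p.
The pumping lemma gives a decomposition w = xyz where |xy| ≤ p and |y| ≥ 1.
Then y = 0^k for some k with 1 ≤ k ≤ p.
Pump with i = 2: xy^2z = 0^{2^p+k}. Since 1 ≤ k ≤ p < 2^p, we have 2^p < 2^p+k < 2^{p+1}, so 2^p+k is not a power of 2. So xy^2z ∉ L.
Contradiction. Therefore L is not regular.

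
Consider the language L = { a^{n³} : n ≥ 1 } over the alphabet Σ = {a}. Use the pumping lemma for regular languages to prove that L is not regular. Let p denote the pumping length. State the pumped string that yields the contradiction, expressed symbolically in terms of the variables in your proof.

Suppose for contradiction that L is regular, and let p be the pumping length.
Take w = a^{p³} ∈ L with |w| = p³ ≥ p.
Write w = xyz as guaranteed by the lemma, with |xy| ≤ p and y is nonempty.
Then y = a^k for some k with 1 ≤ k ≤ p.
Pump with i = 2: xy^2z = a^{p³+k}. Since 1 ≤ k ≤ p, p³ < p³+k ≤ p³+p < p³+3p²+3p+1 = (p+1)³, so p³+k is not a perfect cube. So xy^2z ∉ L.
Contradiction. Therefore L is not regular.

a^{p³+k}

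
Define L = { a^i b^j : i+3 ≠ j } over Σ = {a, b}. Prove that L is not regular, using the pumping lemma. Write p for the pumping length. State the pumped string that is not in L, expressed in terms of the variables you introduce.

Assume L is regular. Let p be the pumping length given by the pumping lemma.
Choose w = a^p b^{p+p!+3}. Since p ≠ (p+p!+3)-3 = p+p!, w ∈ L; and |w| ≥ p.
By the pumping lemma, w = xyz with |xy| ≤ p and |y| > 0.
The first p characters of w are a's, so xy (and hence y) consists only of a's. Write y = a^k, 1 ≤ k ≤ p.
Since 1 ≤ k ≤ p, k divides p!; set t = 1 + p!/k. Then xy^t z has p + (p!/k)·k = p + p! copies of a. Now the a-count is p+p! and (b-count)-3 = (p+p!+3)-3 = p+p!, so i+3 ≠ j fails. So xy^t z = a^{p+p!} b^{p+p!+3} ∉ L.
Contradiction. Therefore L is not regular.

a^{p+p!} b^{p+p!+3}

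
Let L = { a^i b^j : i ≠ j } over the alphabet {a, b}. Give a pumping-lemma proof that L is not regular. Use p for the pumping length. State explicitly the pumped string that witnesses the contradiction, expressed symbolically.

Toward a contradiction, assume L is regular with pumping length p.
Choose w = a^p b^{p+p!}. Since p ≠ p+p!, w ∈ L; and |w| ≥ p.
By the pumping lemma, w = xyz with |xy| ≤ p and y is nonempty.
The first p characters of w are a's, so xy (and hence y) consists only of a's. Write y = a^k, 1 ≤ k ≤ p.
Since 1 ≤ k ≤ p, k divides p!; set t = 1 + p!/k. Then xy^t z has p + (p!/k)·k = p + p! copies of a. Now the a-count equals the b-count, so i ≠ j fails. So xy^t z = a^{p+p!} b^{p+p!} ∉ L.
This contradicts the pumping lemma, so L is not regular.

a^{p+p!} b^{p+p!}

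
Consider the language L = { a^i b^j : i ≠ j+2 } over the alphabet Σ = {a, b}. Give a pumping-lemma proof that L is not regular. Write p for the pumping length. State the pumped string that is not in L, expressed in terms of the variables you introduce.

a^{p+p!} b^{p+p!-2}

Toward a contradiction, assume L is regular with pumping length p.
Choose w = a^p b^{p+p!-2}. Since p ≠ (p+p!-2)+2 = p+p!, w ∈ L; and |w| ≥ p.
The pumping lemma gives a decomposition w = xyz where |xy| ≤ p and |y| > 0.
Because |xy| ≤ p and w begins with p copies of a, we have y = a^k with 1 ≤ k ≤ p.
Since 1 ≤ k ≤ p, k divides p!; set t = 1 + p!/k. Then xy^t z has p + (p!/k)·k = p + p! copies of a. Now the a-count is p+p! and (b-count)+2 = (p+p!-2)+2 = p+p!, so i ≠ j+2 fails. So xy^t z = a^{p+p!} b^{p+p!-2} ∉ L.
This contradicts the pumping lemma, so L is not regular.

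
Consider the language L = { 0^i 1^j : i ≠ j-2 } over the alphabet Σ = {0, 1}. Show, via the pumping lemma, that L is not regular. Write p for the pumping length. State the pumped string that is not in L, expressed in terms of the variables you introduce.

0^{p+p!} 1^{p+p!+2}

Toward a contradiction, assume L is regular with pumping length p.
Choose w = 0^p 1^{p+p!+2}. Since p ≠ (p+p!+2)-2 = p+p!, w ∈ L; and |w| ≥ p.
The pumping lemma gives a decomposition w = xyz where |xy| ≤ p and |y| > 0.
The first p characters of w are 0's, so xy (and hence y) consists only of 0's. Write y = 0^k, 1 ≤ k ≤ p.
Since 1 ≤ k ≤ p, k divides p!; set t = 1 + p!/k. Then xy^t z has p + (p!/k)·k = p + p! copies of 0. Now the 0-count is p+p! and (1-count)-2 = (p+p!+2)-2 = p+p!, so i ≠ j-2 fails. So xy^t z = 0^{p+p!} 1^{p+p!+2} ∉ L.
This is a contradiction; hence L is not regular.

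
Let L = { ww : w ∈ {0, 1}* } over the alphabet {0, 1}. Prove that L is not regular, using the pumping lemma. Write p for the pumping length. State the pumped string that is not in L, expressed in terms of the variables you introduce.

0^{p+k} 1^p 0^p 1^p

Assume L is regular; let p be its pumping constant.
Take w = 0^p 1^p 0^p 1^p = uu where u = 0^p1^p; then w ∈ L and |w| = 4p ≥ p.
The pumping lemma gives a decomposition w = xyz where |xy| ≤ p and y is nonempty.
Since the first p symbols of w are all 0's and |xy| ≤ p, y lies entirely in the leading 0-block: y = 0^k for some k with 1 ≤ k ≤ p.
Pump with i = 2: xy^2z = 0^{p+k} 1^p 0^p 1^p, of length 4p+k. Suppose this equals vv. The string starts with 0 and ends with 1, so v does too; thus the boundary between the two copies of v is a 1→0 transition. There is exactly one such transition, at position 2p+k, so |v| = 2p+k and |vv| = 4p+2k ≠ 4p+k since k ≥ 1. So xy^2z ∉ L.
This contradicts the pumping lemma, so L is not regular.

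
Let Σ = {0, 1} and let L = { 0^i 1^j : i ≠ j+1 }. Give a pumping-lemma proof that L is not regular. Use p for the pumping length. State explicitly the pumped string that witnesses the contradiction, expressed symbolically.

0^{p+p!} 1^{p+p!-1}

Assume L is regular; let p be its pumping constant.
Choose w = 0^p 1^{p+p!-1}. Since p ≠ (p+p!-1)+1 = p+p!, w ∈ L; and |w| ≥ p.
The pumping lemma gives a decomposition w = xyz where |xy| ≤ p and y is nonempty.
The first p characters of w are 0's, so xy (and hence y) consists only of 0's. Write y = 0^k, 1 ≤ k ≤ p.
Since 1 ≤ k ≤ p, k divides p!; set t = 1 + p!/k. Then xy^t z has p + (p!/k)·k = p + p! copies of 0. Now the 0-count is p+p! and (1-count)+1 = (p+p!-1)+1 = p+p!, so i ≠ j+1 fails. So xy^t z = 0^{p+p!} 1^{p+p!-1} ∉ L.
This contradicts the pumping lemma, so L is not regular.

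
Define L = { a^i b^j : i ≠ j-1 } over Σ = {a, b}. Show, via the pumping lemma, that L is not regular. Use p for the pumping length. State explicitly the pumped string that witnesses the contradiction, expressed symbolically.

a^{p+p!} b^{p+p!+1}

Suppose for contradiction that L is regular, and let p be the pumping length.
Choose w = a^p b^{p+p!+1}. Since p ≠ (p+p!+1)-1 = p+p!, w ∈ L; and |w| ≥ p.
Write w = xyz as guaranteed by the lemma, with |xy| ≤ p and |y| > 0.
Since the first p symbols of w are all a's and |xy| ≤ p, y lies entirely in the leading a-block: y = a^k for some k with 1 ≤ k ≤ p.
Since 1 ≤ k ≤ p, k divides p!; set t = 1 + p!/k. Then xy^t z has p + (p!/k)·k = p + p! copies of a. Now the a-count is p+p! and (b-count)-1 = (p+p!+1)-1 = p+p!, so i ≠ j-1 fails. So xy^t z = a^{p+p!} b^{p+p!+1} ∉ L.
Contradiction. Therefore L is not regular.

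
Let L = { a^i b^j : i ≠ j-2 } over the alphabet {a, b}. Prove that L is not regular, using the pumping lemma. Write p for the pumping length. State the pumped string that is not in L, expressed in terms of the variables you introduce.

a^{p+p!} b^{p+p!+2}

Toward a contradiction, assume L is regular with pumping length p.
Choose w = a^p b^{p+p!+2}. Since p ≠ (p+p!+2)-2 = p+p!, w ∈ L; and |w| ≥ p.
Write w = xyz as guaranteed by the lemma, with |xy| ≤ p and |y| ≥ 1.
The first p characters of w are a's, so xy (and hence y) consists only of a's. Write y = a^k, 1 ≤ k ≤ p.
Since 1 ≤ k ≤ p, k divides p!; set t = 1 + p!/k. Then xy^t z has p + (p!/k)·k = p + p! copies of a. Now the a-count is p+p! and (b-count)-2 = (p+p!+2)-2 = p+p!, so i ≠ j-2 fails. So xy^t z = a^{p+p!} b^{p+p!+2} ∉ L.
Contradiction. Therefore L is not regular.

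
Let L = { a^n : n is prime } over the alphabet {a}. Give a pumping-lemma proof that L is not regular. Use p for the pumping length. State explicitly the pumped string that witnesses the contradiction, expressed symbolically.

Toward a contradiction, assume L is regular with pumping length p.
Let q be a prime with q ≥ p+2 (infinitely many primes exist), and take w = a^q ∈ L with |w| = q ≥ p.
Write w = xyz as guaranteed by the lemma, with |xy| ≤ p and y is nonempty.
Then y = a^k for some k with 1 ≤ k ≤ p.
Since 1 ≤ k ≤ p, |xz| = q-k. Pump with i = q+1: |xy^{q+1}z| = (q-k)+(q+1)k = q+qk = q(1+k), which is composite (both factors ≥ 2). So xy^{q+1}z = a^{q(1+k)} ∉ L.
This is a contradiction; hence L is not regular.

a^{q(1+k)}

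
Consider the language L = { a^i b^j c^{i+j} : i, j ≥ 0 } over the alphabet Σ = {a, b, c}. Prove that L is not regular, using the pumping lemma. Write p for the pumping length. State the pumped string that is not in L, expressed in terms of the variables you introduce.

Assume L is regular. Let p be the pumping length given by the pumping lemma.
Take w = a^p b^p c^{2p} ∈ L (with i=j=p, i+j=2p), |w| = 4p ≥ p.
By the pumping lemma, w = xyz with |xy| ≤ p and y is nonempty.
Since the first p symbols of w are all a's and |xy| ≤ p, y lies entirely in the leading a-block: y = a^k for some k with 1 ≤ k ≤ p.
Consider xy^2z = a^{p+k} b^p c^{2p}. Now the a- and b-counts sum to 2p+k, but the c-count is 2p ≠ 2p+k. So xy^2z ∉ L.
This is a contradiction; hence L is not regular.

a^{p+k} b^p c^{2p}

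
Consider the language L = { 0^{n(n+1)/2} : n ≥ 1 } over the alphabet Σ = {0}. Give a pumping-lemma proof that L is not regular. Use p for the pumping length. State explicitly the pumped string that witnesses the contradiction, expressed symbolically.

Assume L is regular; let p be its pumping constant.
Take w = 0^{p(p+1)/2} ∈ L with |w| = p(p+1)/2 ≥ p.
The pumping lemma gives a decomposition w = xyz where |xy| ≤ p and |y| ≥ 1.
Then y = 0^k for some k with 1 ≤ k ≤ p.
Pump with i = 2: xy^2z = 0^{p(p+1)/2+k}. Since 1 ≤ k ≤ p, p(p+1)/2 < p(p+1)/2+k ≤ p(p+1)/2+p < (p+1)(p+2)/2, so p(p+1)/2+k is strictly between consecutive triangular numbers. So xy^2z ∉ L.
This is a contradiction; hence L is not regular.

0^{p(p+1)/2+k}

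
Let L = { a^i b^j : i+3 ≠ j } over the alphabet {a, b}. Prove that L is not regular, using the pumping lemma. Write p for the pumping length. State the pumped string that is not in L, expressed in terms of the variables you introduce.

a^{p+p!} b^{p+p!+3}

Assume L is regular. Let p be the pumping length given by the pumping lemma.
Choose w = a^p b^{p+p!+3}. Since p ≠ (p+p!+3)-3 = p+p!, w ∈ L; and |w| ≥ p.
Write w = xyz as guaranteed by the lemma, with |xy| ≤ p and y is nonempty.
Since the first p symbols of w are all a's and |xy| ≤ p, y lies entirely in the leading a-block: y = a^k for some k with 1 ≤ k ≤ p.
Since 1 ≤ k ≤ p, k divides p!; set t = 1 + p!/k. Then xy^t z has p + (p!/k)·k = p + p! copies of a. Now the a-count is p+p! and (b-count)-3 = (p+p!+3)-3 = p+p!, so i+3 ≠ j fails. So xy^t z = a^{p+p!} b^{p+p!+3} ∉ L.
This contradicts the pumping lemma, so L is not regular.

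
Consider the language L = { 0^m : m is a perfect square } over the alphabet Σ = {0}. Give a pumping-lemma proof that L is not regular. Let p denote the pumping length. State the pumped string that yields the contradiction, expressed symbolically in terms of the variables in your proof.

Suppose for contradiction that L is regular, and let p be the pumping length.
Take w = 0^{p²} ∈ L with |w| = p² ≥ p.
By the pumping lemma, w = xyz with |xy| ≤ p and |y| > 0.
Then y = 0^k for some k with 1 ≤ k ≤ p.
Pump with i = 2: xy^2z = 0^{p²+k}. Since 1 ≤ k ≤ p, p² < p²+k ≤ p²+p < (p+1)², so p²+k lies strictly between consecutive squares and is not a perfect square. So xy^2z ∉ L.
This contradicts the pumping lemma, so L is not regular.

0^{p²+k}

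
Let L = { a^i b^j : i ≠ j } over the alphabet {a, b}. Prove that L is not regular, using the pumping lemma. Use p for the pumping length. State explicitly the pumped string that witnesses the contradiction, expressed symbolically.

Assume L is regular; let p be its pumping constant.
Choose w = a^p b^{p+p!}. Since p ≠ p+p!, w ∈ L; and |w| ≥ p.
Write w = xyz as guaranteed by the lemma, with |xy| ≤ p and y is nonempty.
Because |xy| ≤ p and w begins with p copies of a, we have y = a^k with 1 ≤ k ≤ p.
Since 1 ≤ k ≤ p, k divides p!; set t = 1 + p!/k. Then xy^t z has p + (p!/k)·k = p + p! copies of a. Now the a-count equals the b-count, so i ≠ j fails. So xy^t z = a^{p+p!} b^{p+p!} ∉ L.
This contradicts the pumping lemma, so L is not regular.

a^{p+p!} b^{p+p!}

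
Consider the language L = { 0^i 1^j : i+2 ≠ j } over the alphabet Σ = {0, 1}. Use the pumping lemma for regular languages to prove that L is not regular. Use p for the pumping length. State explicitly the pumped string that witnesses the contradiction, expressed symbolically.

Assume L is regular. Let p be the pumping length given by the pumping lemma.
Choose w = 0^p 1^{p+p!+2}. Since p ≠ (p+p!+2)-2 = p+p!, w ∈ L; and |w| ≥ p.
By the pumping lemma, w = xyz with |xy| ≤ p and |y| > 0.
Because |xy| ≤ p and w begins with p copies of 0, we have y = 0^k with 1 ≤ k ≤ p.
Since 1 ≤ k ≤ p, k divides p!; set t = 1 + p!/k. Then xy^t z has p + (p!/k)·k = p + p! copies of 0. Now the 0-count is p+p! and (1-count)-2 = (p+p!+2)-2 = p+p!, so i+2 ≠ j fails. So xy^t z = 0^{p+p!} 1^{p+p!+2} ∉ L.
This contradicts the pumping lemma, so L is not regular.

0^{p+p!} 1^{p+p!+2}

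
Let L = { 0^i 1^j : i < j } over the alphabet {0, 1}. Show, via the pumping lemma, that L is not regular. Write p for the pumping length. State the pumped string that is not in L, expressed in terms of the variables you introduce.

Assume L is regular. Let p be the pumping length given by the pumping lemma.
Choose w = 0^p 1^{p+1} ∈ L, with |w| = 2p+1 ≥ p.
Write w = xyz as guaranteed by the lemma, with |xy| ≤ p and y is nonempty.
The first p characters of w are 0's, so xy (and hence y) consists only of 0's. Write y = 0^k, 1 ≤ k ≤ p.
Consider xy^2z = 0^{p+k} 1^{p+1}. Since k ≥ 1, the 0-count p+k is at least p+1, so i < j fails; thus xy^2z ∉ L.
This is a contradiction; hence L is not regular.

0^{p+k} 1^{p+1}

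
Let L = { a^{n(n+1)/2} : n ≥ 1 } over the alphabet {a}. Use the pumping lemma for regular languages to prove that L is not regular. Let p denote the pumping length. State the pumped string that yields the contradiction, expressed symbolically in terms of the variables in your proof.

a^{p(p+1)/2+k}

Suppose for contradiction that L is regular, and let p be the pumping length.
Take w = a^{p(p+1)/2} ∈ L with |w| = p(p+1)/2 ≥ p.
By the pumping lemma, w = xyz with |xy| ≤ p and |y| > 0.
Then y = a^k for some k with 1 ≤ k ≤ p.
Pump with i = 2: xy^2z = a^{p(p+1)/2+k}. Since 1 ≤ k ≤ p, p(p+1)/2 < p(p+1)/2+k ≤ p(p+1)/2+p < (p+1)(p+2)/2, so p(p+1)/2+k is strictly between consecutive triangular numbers. So xy^2z ∉ L.
Contradiction. Therefore L is not regular.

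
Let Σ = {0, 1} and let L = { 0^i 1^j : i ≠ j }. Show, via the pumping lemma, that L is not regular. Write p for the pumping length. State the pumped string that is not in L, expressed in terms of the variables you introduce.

Toward a contradiction, assume L is regular with pumping length p.
Choose w = 0^p 1^{p+p!}. Since p ≠ p+p!, w ∈ L; and |w| ≥ p.
By the pumping lemma, w = xyz with |xy| ≤ p and |y| ≥ 1.
Since the first p symbols of w are all 0's and |xy| ≤ p, y lies entirely in the leading 0-block: y = 0^k for some k with 1 ≤ k ≤ p.
Since 1 ≤ k ≤ p, k divides p!; set t = 1 + p!/k. Then xy^t z has p + (p!/k)·k = p + p! copies of 0. Now the 0-count equals the 1-count, so i ≠ j fails. So xy^t z = 0^{p+p!} 1^{p+p!} ∉ L.
Contradiction. Therefore L is not regular.

0^{p+p!} 1^{p+p!}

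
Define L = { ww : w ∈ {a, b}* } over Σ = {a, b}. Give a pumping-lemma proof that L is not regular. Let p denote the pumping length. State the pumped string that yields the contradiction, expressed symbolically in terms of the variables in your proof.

Assume L is regular. Let p be the pumping length given by the pumping lemma.
Take w = a^p b^p a^p b^p = uu where u = a^pb^p; then w ∈ L and |w| = 4p ≥ p.
By the pumping lemma, w = xyz with |xy| ≤ p and |y| ≥ 1.
The first p characters of w are a's, so xy (and hence y) consists only of a's. Write y = a^k, 1 ≤ k ≤ p.
Pump with i = 2: xy^2z = a^{p+k} b^p a^p b^p, of length 4p+k. Suppose this equals vv. The string starts with a and ends with b, so v does too; thus the boundary between the two copies of v is a b→a transition. There is exactly one such transition, at position 2p+k, so |v| = 2p+k and |vv| = 4p+2k ≠ 4p+k since k ≥ 1. So xy^2z ∉ L.
This contradicts the pumping lemma, so L is not regular.

a^{p+k} b^p a^p b^p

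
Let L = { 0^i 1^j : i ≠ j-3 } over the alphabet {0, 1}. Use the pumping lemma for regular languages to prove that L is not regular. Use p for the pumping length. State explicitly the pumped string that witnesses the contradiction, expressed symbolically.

0^{p+p!} 1^{p+p!+3}

Assume L is regular; let p be its pumping constant.
Choose w = 0^p 1^{p+p!+3}. Since p ≠ (p+p!+3)-3 = p+p!, w ∈ L; and |w| ≥ p.
By the pumping lemma, w = xyz with |xy| ≤ p and y is nonempty.
Since the first p symbols of w are all 0's and |xy| ≤ p, y lies entirely in the leading 0-block: y = 0^k for some k with 1 ≤ k ≤ p.
Since 1 ≤ k ≤ p, k divides p!; set t = 1 + p!/k. Then xy^t z has p + (p!/k)·k = p + p! copies of 0. Now the 0-count is p+p! and (1-count)-3 = (p+p!+3)-3 = p+p!, so i ≠ j-3 fails. So xy^t z = 0^{p+p!} 1^{p+p!+3} ∉ L.
This is a contradiction; hence L is not regular.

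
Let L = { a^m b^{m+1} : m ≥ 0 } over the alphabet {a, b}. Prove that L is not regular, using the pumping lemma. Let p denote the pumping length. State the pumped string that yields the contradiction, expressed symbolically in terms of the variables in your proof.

Assume L is regular. Let p be the pumping length given by the pumping lemma.
Choose w = a^p b^{p+1}, which is in L with |w| = 2p+1 ≥ p.
Write w = xyz as guaranteed by the lemma, with |xy| ≤ p and |y| ≥ 1.
The first p characters of w are a's, so xy (and hence y) consists only of a's. Write y = a^k, 1 ≤ k ≤ p.
Pump with i = 2: xy^2z = a^{p+k} b^{p+1}. For this to lie in L we would need p+1 = (p+k)+1, which forces k = 0. But k ≥ 1, so xy^2z ∉ L.
Contradiction. Therefore L is not regular.

a^{p+k} b^{p+1}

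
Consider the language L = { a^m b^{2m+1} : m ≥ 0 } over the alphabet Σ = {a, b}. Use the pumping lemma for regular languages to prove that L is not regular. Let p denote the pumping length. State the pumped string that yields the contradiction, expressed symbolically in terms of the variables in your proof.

a^{p+k} b^{2p+1}

Assume L is regular. Let p be the pumping length given by the pumping lemma.
Take w = a^p b^{2p+1}. Then w ∈ L and |w| = 3p+1 ≥ p.
Write w = xyz as guaranteed by the lemma, with |xy| ≤ p and |y| > 0.
Since the first p symbols of w are all a's and |xy| ≤ p, y lies entirely in the leading a-block: y = a^k for some k with 1 ≤ k ≤ p.
Pump with i = 2: xy^2z = a^{p+k} b^{2p+1}. For this to lie in L we would need 2p+1 = 2(p+k)+1, which forces k = 0. But k ≥ 1, so xy^2z ∉ L.
This is a contradiction; hence L is not regular.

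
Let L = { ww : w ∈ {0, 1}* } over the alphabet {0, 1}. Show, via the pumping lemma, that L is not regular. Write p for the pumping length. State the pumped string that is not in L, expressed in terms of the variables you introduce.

0^{p+k} 1^p 0^p 1^p

Suppose for contradiction that L is regular, and let p be the pumping length.
Take w = 0^p 1^p 0^p 1^p = uu where u = 0^p1^p; then w ∈ L and |w| = 4p ≥ p.
Write w = xyz as guaranteed by the lemma, with |xy| ≤ p and |y| > 0.
Because |xy| ≤ p and w begins with p copies of 0, we have y = 0^k with 1 ≤ k ≤ p.
Pump with i = 2: xy^2z = 0^{p+k} 1^p 0^p 1^p, of length 4p+k. Suppose this equals vv. The string starts with 0 and ends with 1, so v does too; thus the boundary between the two copies of v is a 1→0 transition. There is exactly one such transition, at position 2p+k, so |v| = 2p+k and |vv| = 4p+2k ≠ 4p+k since k ≥ 1. So xy^2z ∉ L.
This contradicts the pumping lemma, so L is not regular.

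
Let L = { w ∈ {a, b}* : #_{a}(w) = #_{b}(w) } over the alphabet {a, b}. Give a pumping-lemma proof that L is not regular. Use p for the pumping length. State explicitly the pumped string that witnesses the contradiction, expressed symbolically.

Assume L is regular. Let p be the pumping length given by the pumping lemma.
Choose w = a^p b^p ∈ L with |w| = 2p ≥ p.
The pumping lemma gives a decomposition w = xyz where |xy| ≤ p and |y| ≥ 1.
Because |xy| ≤ p and w begins with p copies of a, we have y = a^k with 1 ≤ k ≤ p.
Pump with i = 2: xy^2z = a^{p+k} b^p has p+k occurrences of a but only p of b. Since k ≥ 1 the counts differ, so xy^2z ∉ L.
Contradiction. Therefore L is not regular.

a^{p+k} b^p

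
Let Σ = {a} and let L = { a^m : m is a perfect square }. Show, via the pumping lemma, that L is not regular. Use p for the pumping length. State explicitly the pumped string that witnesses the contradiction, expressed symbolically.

a^{p²+k}

Assume L is regular. Let p be the pumping length given by the pumping lemma.
Take w = a^{p²} ∈ L with |w| = p² ≥ p.
By the pumping lemma, w = xyz with |xy| ≤ p and |y| > 0.
Then y = a^k for some k with 1 ≤ k ≤ p.
Pump with i = 2: xy^2z = a^{p²+k}. Since 1 ≤ k ≤ p, p² < p²+k ≤ p²+p < (p+1)², so p²+k lies strictly between consecutive squares and is not a perfect square. So xy^2z ∉ L.
Contradiction. Therefore L is not regular.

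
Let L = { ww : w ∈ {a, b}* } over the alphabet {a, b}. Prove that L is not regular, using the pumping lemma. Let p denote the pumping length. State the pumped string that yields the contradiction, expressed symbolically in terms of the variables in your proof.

a^{p+k} b^p a^p b^p

Suppose for contradiction that L is regular, and let p be the pumping length.
Take w = a^p b^p a^p b^p = uu where u = a^pb^p; then w ∈ L and |w| = 4p ≥ p.
Write w = xyz as guaranteed by the lemma, with |xy| ≤ p and |y| ≥ 1.
Because |xy| ≤ p and w begins with p copies of a, we have y = a^k with 1 ≤ k ≤ p.
Pump with i = 2: xy^2z = a^{p+k} b^p a^p b^p, of length 4p+k. Suppose this equals vv. The string starts with a and ends with b, so v does too; thus the boundary between the two copies of v is a b→a transition. There is exactly one such transition, at position 2p+k, so |v| = 2p+k and |vv| = 4p+2k ≠ 4p+k since k ≥ 1. So xy^2z ∉ L.
Contradiction. Therefore L is not regular.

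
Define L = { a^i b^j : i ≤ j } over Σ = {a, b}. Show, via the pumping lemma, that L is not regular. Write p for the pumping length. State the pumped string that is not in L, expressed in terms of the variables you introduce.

Toward a contradiction, assume L is regular with pumping length p.
Choose w = a^p b^p ∈ L, with |w| = 2p ≥ p.
Write w = xyz as guaranteed by the lemma, with |xy| ≤ p and y is nonempty.
The first p characters of w are a's, so xy (and hence y) consists only of a's. Write y = a^k, 1 ≤ k ≤ p.
Consider xy^2z = a^{p+k} b^p. Since k ≥ 1, the a-count p+k exceeds the b-count p, so i ≤ j fails; thus xy^2z ∉ L.
Contradiction. Therefore L is not regular.

a^{p+k} b^p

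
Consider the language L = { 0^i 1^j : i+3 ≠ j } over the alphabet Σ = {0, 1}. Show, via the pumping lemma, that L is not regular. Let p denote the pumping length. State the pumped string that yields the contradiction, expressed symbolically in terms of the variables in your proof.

0^{p+p!} 1^{p+p!+3}

Assume L is regular; let p be its pumping constant.
Choose w = 0^p 1^{p+p!+3}. Since p ≠ (p+p!+3)-3 = p+p!, w ∈ L; and |w| ≥ p.
The pumping lemma gives a decomposition w = xyz where |xy| ≤ p and y is nonempty.
Since the first p symbols of w are all 0's and |xy| ≤ p, y lies entirely in the leading 0-block: y = 0^k for some k with 1 ≤ k ≤ p.
Since 1 ≤ k ≤ p, k divides p!; set t = 1 + p!/k. Then xy^t z has p + (p!/k)·k = p + p! copies of 0. Now the 0-count is p+p! and (1-count)-3 = (p+p!+3)-3 = p+p!, so i+3 ≠ j fails. So xy^t z = 0^{p+p!} 1^{p+p!+3} ∉ L.
This is a contradiction; hence L is not regular.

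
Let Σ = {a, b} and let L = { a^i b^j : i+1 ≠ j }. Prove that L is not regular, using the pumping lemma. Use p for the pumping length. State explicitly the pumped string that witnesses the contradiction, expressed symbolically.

Toward a contradiction, assume L is regular with pumping length p.
Choose w = a^p b^{p+p!+1}. Since p ≠ (p+p!+1)-1 = p+p!, w ∈ L; and |w| ≥ p.
Write w = xyz as guaranteed by the lemma, with |xy| ≤ p and y is nonempty.
The first p characters of w are a's, so xy (and hence y) consists only of a's. Write y = a^k, 1 ≤ k ≤ p.
Since 1 ≤ k ≤ p, k divides p!; set t = 1 + p!/k. Then xy^t z has p + (p!/k)·k = p + p! copies of a. Now the a-count is p+p! and (b-count)-1 = (p+p!+1)-1 = p+p!, so i+1 ≠ j fails. So xy^t z = a^{p+p!} b^{p+p!+1} ∉ L.
Contradiction. Therefore L is not regular.

a^{p+p!} b^{p+p!+1}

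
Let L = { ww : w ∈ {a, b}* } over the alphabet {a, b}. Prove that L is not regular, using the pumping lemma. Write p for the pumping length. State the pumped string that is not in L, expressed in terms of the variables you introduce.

a^{p+k} b^p a^p b^p

Assume L is regular. Let p be the pumping length given by the pumping lemma.
Take w = a^p b^p a^p b^p = uu where u = a^pb^p; then w ∈ L and |w| = 4p ≥ p.
By the pumping lemma, w = xyz with |xy| ≤ p and |y| > 0.
Since the first p symbols of w are all a's and |xy| ≤ p, y lies entirely in the leading a-block: y = a^k for some k with 1 ≤ k ≤ p.
Pump with i = 2: xy^2z = a^{p+k} b^p a^p b^p, of length 4p+k. Suppose this equals vv. The string starts with a and ends with b, so v does too; thus the boundary between the two copies of v is a b→a transition. There is exactly one such transition, at position 2p+k, so |v| = 2p+k and |vv| = 4p+2k ≠ 4p+k since k ≥ 1. So xy^2z ∉ L.
This contradicts the pumping lemma, so L is not regular.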